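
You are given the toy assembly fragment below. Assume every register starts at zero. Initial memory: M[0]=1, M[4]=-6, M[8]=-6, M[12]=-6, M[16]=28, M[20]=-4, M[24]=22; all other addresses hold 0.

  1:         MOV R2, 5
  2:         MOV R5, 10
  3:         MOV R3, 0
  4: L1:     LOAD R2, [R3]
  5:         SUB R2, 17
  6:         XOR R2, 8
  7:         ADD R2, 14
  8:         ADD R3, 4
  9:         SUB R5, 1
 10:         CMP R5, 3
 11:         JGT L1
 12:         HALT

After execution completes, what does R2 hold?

after MOV R2, 5: R2=5
after MOV R5, 10: R5=10
after MOV R3, 0: R3=0
after LOAD R2, [R3]: R2=M[0]=1
after SUB R2, 17: R2=1-17=-16
after XOR R2, 8: R2=(-16)^8=-8
after ADD R2, 14: R2=(-8)+14=6
after ADD R3, 4: R3=0+4=4
after SUB R5, 1: R5=10-1=9
CMP R5, 3  (cmp 9,3)
JGT L1: taken
after LOAD R2, [R3]: R2=M[4]=-6
after SUB R2, 17: R2=(-6)-17=-23
after XOR R2, 8: R2=(-23)^8=-31
after ADD R2, 14: R2=(-31)+14=-17
after ADD R3, 4: R3=4+4=8
after SUB R5, 1: R5=9-1=8
CMP R5, 3  (cmp 8,3)
JGT L1: taken
after LOAD R2, [R3]: R2=M[8]=-6
after SUB R2, 17: R2=(-6)-17=-23
after XOR R2, 8: R2=(-23)^8=-31
after ADD R2, 14: R2=(-31)+14=-17
after ADD R3, 4: R3=8+4=12
after SUB R5, 1: R5=8-1=7
CMP R5, 3  (cmp 7,3)
JGT L1: taken
after LOAD R2, [R3]: R2=M[12]=-6
after SUB R2, 17: R2=(-6)-17=-23
after XOR R2, 8: R2=(-23)^8=-31
after ADD R2, 14: R2=(-31)+14=-17
after ADD R3, 4: R3=12+4=16
after SUB R5, 1: R5=7-1=6
CMP R5, 3  (cmp 6,3)
JGT L1: taken
after LOAD R2, [R3]: R2=M[16]=28
after SUB R2, 17: R2=28-17=11
after XOR R2, 8: R2=11^8=3
after ADD R2, 14: R2=3+14=17
after ADD R3, 4: R3=16+4=20
after SUB R5, 1: R5=6-1=5
CMP R5, 3  (cmp 5,3)
JGT L1: taken
after LOAD R2, [R3]: R2=M[20]=-4
after SUB R2, 17: R2=(-4)-17=-21
after XOR R2, 8: R2=(-21)^8=-29
after ADD R2, 14: R2=(-29)+14=-15
after ADD R3, 4: R3=20+4=24
after SUB R5, 1: R5=5-1=4
CMP R5, 3  (cmp 4,3)
JGT L1: taken
after LOAD R2, [R3]: R2=M[24]=22
after SUB R2, 17: R2=22-17=5
after XOR R2, 8: R2=5^8=13
after ADD R2, 14: R2=13+14=27
after ADD R3, 4: R3=24+4=28
after SUB R5, 1: R5=4-1=3
CMP R5, 3  (cmp 3,3)
JGT L1: not taken
halt.

27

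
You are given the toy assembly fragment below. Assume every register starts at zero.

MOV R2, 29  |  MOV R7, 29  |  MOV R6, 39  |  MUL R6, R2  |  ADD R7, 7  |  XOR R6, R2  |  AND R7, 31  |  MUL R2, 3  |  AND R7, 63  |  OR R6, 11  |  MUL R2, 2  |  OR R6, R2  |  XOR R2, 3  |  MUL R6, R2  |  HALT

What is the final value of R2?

after MOV R2, 29: R2=29
after MOV R7, 29: R7=29
after MOV R6, 39: R6=39
after MUL R6, R2: R6=39*29=1131
after ADD R7, 7: R7=29+7=36
after XOR R6, R2: R6=1131^29=1142
after AND R7, 31: R7=36&31=4
after MUL R2, 3: R2=29*3=87
after AND R7, 63: R7=4&63=4
after OR R6, 11: R6=1142|11=1151
after MUL R2, 2: R2=87*2=174
after OR R6, R2: R6=1151|174=1279
after XOR R2, 3: R2=174^3=173
after MUL R6, R2: R6=1279*173=221267
halt.

173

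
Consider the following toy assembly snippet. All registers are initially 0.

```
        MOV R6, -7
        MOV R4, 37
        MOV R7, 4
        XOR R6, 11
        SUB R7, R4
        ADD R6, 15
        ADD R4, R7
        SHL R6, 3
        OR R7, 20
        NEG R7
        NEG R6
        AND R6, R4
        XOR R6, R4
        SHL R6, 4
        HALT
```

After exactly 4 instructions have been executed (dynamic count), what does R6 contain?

R6=-7
R4=37
R7=4
R6=(-7)^11=-14
After step 4: R6 = -14.

-14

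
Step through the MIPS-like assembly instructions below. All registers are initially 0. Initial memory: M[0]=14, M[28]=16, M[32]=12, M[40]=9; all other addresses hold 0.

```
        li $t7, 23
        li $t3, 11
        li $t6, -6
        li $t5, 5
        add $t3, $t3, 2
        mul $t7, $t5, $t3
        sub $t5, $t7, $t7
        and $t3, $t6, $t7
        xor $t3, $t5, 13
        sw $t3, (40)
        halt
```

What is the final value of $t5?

after li $t7, 23: $t7=23
after li $t3, 11: $t3=11
after li $t6, -6: $t6=-6
after li $t5, 5: $t5=5
after add $t3, $t3, 2: $t3=11+2=13
after mul $t7, $t5, $t3: $t7=5*13=65
after sub $t5, $t7, $t7: $t5=65-65=0
after and $t3, $t6, $t7: $t3=(-6)&65=64
after xor $t3, $t5, 13: $t3=0^13=13
sw $t3, (40) → M[40]=13
halt.

0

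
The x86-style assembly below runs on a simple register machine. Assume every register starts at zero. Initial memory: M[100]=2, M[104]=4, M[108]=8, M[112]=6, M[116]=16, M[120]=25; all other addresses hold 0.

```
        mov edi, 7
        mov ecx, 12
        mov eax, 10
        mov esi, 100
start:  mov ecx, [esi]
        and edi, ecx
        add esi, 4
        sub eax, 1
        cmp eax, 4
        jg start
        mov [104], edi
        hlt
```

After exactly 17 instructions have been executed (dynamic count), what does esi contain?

108

after mov edi, 7: edi=7
after mov ecx, 12: ecx=12
after mov eax, 10: eax=10
after mov esi, 100: esi=100
after mov ecx, [esi]: ecx=M[100]=2
after and edi, ecx: edi=7&2=2
after add esi, 4: esi=100+4=104
after sub eax, 1: eax=10-1=9
cmp eax, 4  (cmp 9,4)
jg start: taken
after mov ecx, [esi]: ecx=M[104]=4
after and edi, ecx: edi=2&4=0
after add esi, 4: esi=104+4=108
after sub eax, 1: eax=9-1=8
cmp eax, 4  (cmp 8,4)
jg start: taken
after mov ecx, [esi]: ecx=M[108]=8
After step 17: esi = 108.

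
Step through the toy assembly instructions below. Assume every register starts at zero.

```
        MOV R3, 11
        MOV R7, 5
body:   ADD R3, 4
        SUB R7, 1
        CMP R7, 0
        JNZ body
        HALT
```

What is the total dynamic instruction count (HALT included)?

MOV R3, 11 → R3=11
MOV R7, 5 → R7=5
ADD R3, 4 → R3=11+4=15
SUB R7, 1 → R7=5-1=4
CMP R7, 0  (cmp 4,0)
JNZ body: taken
ADD R3, 4 → R3=15+4=19
SUB R7, 1 → R7=4-1=3
CMP R7, 0  (cmp 3,0)
JNZ body: taken
ADD R3, 4 → R3=19+4=23
SUB R7, 1 → R7=3-1=2
CMP R7, 0  (cmp 2,0)
JNZ body: taken
ADD R3, 4 → R3=23+4=27
SUB R7, 1 → R7=2-1=1
CMP R7, 0  (cmp 1,0)
JNZ body: taken
ADD R3, 4 → R3=27+4=31
SUB R7, 1 → R7=1-1=0
CMP R7, 0  (cmp 0,0)
JNZ body: not taken
halt.
Total executed instructions: 23.

23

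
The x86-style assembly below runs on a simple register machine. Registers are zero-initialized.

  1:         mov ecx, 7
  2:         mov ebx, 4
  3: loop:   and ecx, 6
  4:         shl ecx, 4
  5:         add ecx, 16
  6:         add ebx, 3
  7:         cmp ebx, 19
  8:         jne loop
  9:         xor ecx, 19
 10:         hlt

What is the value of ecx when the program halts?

3

mov ecx, 7 → ecx=7
mov ebx, 4 → ebx=4
and ecx, 6 → ecx=7&6=6
shl ecx, 4 → ecx=6<<4=96
add ecx, 16 → ecx=96+16=112
add ebx, 3 → ebx=4+3=7
cmp ebx, 19  (cmp 7,19)
jne loop: taken
and ecx, 6 → ecx=112&6=0
shl ecx, 4 → ecx=0<<4=0
add ecx, 16 → ecx=0+16=16
add ebx, 3 → ebx=7+3=10
cmp ebx, 19  (cmp 10,19)
jne loop: taken
and ecx, 6 → ecx=16&6=0
shl ecx, 4 → ecx=0<<4=0
add ecx, 16 → ecx=0+16=16
add ebx, 3 → ebx=10+3=13
cmp ebx, 19  (cmp 13,19)
jne loop: taken
and ecx, 6 → ecx=16&6=0
shl ecx, 4 → ecx=0<<4=0
add ecx, 16 → ecx=0+16=16
add ebx, 3 → ebx=13+3=16
cmp ebx, 19  (cmp 16,19)
jne loop: taken
and ecx, 6 → ecx=16&6=0
shl ecx, 4 → ecx=0<<4=0
add ecx, 16 → ecx=0+16=16
add ebx, 3 → ebx=16+3=19
cmp ebx, 19  (cmp 19,19)
jne loop: not taken
xor ecx, 19 → ecx=16^19=3
halt.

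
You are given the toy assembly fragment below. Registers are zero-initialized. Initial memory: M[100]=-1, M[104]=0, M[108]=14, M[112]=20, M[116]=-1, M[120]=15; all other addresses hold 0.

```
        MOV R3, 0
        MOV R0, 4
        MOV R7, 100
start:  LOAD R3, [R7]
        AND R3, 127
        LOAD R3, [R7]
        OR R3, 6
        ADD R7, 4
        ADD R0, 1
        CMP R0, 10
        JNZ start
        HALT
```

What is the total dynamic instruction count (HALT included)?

52

MOV R3, 0 → R3=0
MOV R0, 4 → R0=4
MOV R7, 100 → R7=100
LOAD R3, [R7] → R3=M[100]=-1
AND R3, 127 → R3=(-1)&127=127
LOAD R3, [R7] → R3=M[100]=-1
OR R3, 6 → R3=(-1)|6=-1
ADD R7, 4 → R7=100+4=104
ADD R0, 1 → R0=4+1=5
CMP R0, 10  (cmp 5,10)
JNZ start: taken
LOAD R3, [R7] → R3=M[104]=0
AND R3, 127 → R3=0&127=0
LOAD R3, [R7] → R3=M[104]=0
OR R3, 6 → R3=0|6=6
ADD R7, 4 → R7=104+4=108
ADD R0, 1 → R0=5+1=6
CMP R0, 10  (cmp 6,10)
JNZ start: taken
LOAD R3, [R7] → R3=M[108]=14
AND R3, 127 → R3=14&127=14
LOAD R3, [R7] → R3=M[108]=14
OR R3, 6 → R3=14|6=14
ADD R7, 4 → R7=108+4=112
ADD R0, 1 → R0=6+1=7
CMP R0, 10  (cmp 7,10)
JNZ start: taken
LOAD R3, [R7] → R3=M[112]=20
AND R3, 127 → R3=20&127=20
LOAD R3, [R7] → R3=M[112]=20
OR R3, 6 → R3=20|6=22
ADD R7, 4 → R7=112+4=116
ADD R0, 1 → R0=7+1=8
CMP R0, 10  (cmp 8,10)
JNZ start: taken
LOAD R3, [R7] → R3=M[116]=-1
AND R3, 127 → R3=(-1)&127=127
LOAD R3, [R7] → R3=M[116]=-1
OR R3, 6 → R3=(-1)|6=-1
ADD R7, 4 → R7=116+4=120
ADD R0, 1 → R0=8+1=9
CMP R0, 10  (cmp 9,10)
JNZ start: taken
LOAD R3, [R7] → R3=M[120]=15
AND R3, 127 → R3=15&127=15
LOAD R3, [R7] → R3=M[120]=15
OR R3, 6 → R3=15|6=15
ADD R7, 4 → R7=120+4=124
ADD R0, 1 → R0=9+1=10
CMP R0, 10  (cmp 10,10)
JNZ start: not taken
halt.
Total executed instructions: 52.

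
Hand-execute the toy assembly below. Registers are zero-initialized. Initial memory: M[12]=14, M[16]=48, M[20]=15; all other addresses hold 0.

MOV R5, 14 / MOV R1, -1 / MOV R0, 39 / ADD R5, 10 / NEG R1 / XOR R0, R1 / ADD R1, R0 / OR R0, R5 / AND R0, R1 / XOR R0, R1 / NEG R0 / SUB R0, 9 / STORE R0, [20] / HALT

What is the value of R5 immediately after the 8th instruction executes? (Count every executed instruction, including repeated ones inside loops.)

after MOV R5, 14: R5=14
after MOV R1, -1: R1=-1
after MOV R0, 39: R0=39
after ADD R5, 10: R5=14+10=24
after NEG R1: R1=-(-1)=1
after XOR R0, R1: R0=39^1=38
after ADD R1, R0: R1=1+38=39
after OR R0, R5: R0=38|24=62
After step 8: R5 = 24.

24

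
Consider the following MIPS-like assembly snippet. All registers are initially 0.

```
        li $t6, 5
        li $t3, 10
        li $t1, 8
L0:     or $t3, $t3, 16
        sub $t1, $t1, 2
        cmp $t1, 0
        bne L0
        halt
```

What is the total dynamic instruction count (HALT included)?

20

li $t6, 5 → $t6=5
li $t3, 10 → $t3=10
li $t1, 8 → $t1=8
or $t3, $t3, 16 → $t3=10|16=26
sub $t1, $t1, 2 → $t1=8-2=6
cmp $t1, 0  (cmp 6,0)
bne L0: taken
or $t3, $t3, 16 → $t3=26|16=26
sub $t1, $t1, 2 → $t1=6-2=4
cmp $t1, 0  (cmp 4,0)
bne L0: taken
or $t3, $t3, 16 → $t3=26|16=26
sub $t1, $t1, 2 → $t1=4-2=2
cmp $t1, 0  (cmp 2,0)
bne L0: taken
or $t3, $t3, 16 → $t3=26|16=26
sub $t1, $t1, 2 → $t1=2-2=0
cmp $t1, 0  (cmp 0,0)
bne L0: not taken
halt.
Total executed instructions: 20.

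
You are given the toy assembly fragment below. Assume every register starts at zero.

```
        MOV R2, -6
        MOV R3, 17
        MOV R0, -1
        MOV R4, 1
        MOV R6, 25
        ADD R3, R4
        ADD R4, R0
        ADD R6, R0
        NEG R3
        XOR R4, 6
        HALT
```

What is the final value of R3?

-18

after MOV R2, -6: R2=-6
after MOV R3, 17: R3=17
after MOV R0, -1: R0=-1
after MOV R4, 1: R4=1
after MOV R6, 25: R6=25
after ADD R3, R4: R3=17+1=18
after ADD R4, R0: R4=1+(-1)=0
after ADD R6, R0: R6=25+(-1)=24
after NEG R3: R3=-(18)=-18
after XOR R4, 6: R4=0^6=6
halt.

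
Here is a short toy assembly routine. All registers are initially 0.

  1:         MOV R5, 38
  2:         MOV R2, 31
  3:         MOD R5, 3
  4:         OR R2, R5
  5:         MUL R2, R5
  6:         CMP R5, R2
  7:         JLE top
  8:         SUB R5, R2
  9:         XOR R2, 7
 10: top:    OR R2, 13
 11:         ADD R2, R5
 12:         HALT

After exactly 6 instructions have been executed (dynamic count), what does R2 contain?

62

MOV R5, 38 → R5=38
MOV R2, 31 → R2=31
MOD R5, 3 → R5=38%3=2
OR R2, R5 → R2=31|2=31
MUL R2, R5 → R2=31*2=62
CMP R5, R2  (cmp 2,62)
After step 6: R2 = 62.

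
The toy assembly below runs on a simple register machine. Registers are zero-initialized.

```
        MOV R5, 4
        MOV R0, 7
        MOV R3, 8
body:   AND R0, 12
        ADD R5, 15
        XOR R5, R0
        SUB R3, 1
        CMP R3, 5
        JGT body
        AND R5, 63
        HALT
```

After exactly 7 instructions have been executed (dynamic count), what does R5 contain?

23

MOV R5, 4 → R5=4
MOV R0, 7 → R0=7
MOV R3, 8 → R3=8
AND R0, 12 → R0=7&12=4
ADD R5, 15 → R5=4+15=19
XOR R5, R0 → R5=19^4=23
SUB R3, 1 → R3=8-1=7
After step 7: R5 = 23.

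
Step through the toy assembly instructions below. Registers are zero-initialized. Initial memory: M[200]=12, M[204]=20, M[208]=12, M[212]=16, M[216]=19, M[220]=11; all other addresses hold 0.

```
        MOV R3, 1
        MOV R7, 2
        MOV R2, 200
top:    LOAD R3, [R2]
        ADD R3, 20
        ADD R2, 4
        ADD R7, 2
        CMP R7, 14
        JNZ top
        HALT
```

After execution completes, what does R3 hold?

R3=1
R7=2
R2=200
R3=M[200]=12
R3=12+20=32
R2=200+4=204
R7=2+2=4
CMP R7, 14  (cmp 4,14)
JNZ top: taken
R3=M[204]=20
R3=20+20=40
R2=204+4=208
R7=4+2=6
CMP R7, 14  (cmp 6,14)
JNZ top: taken
R3=M[208]=12
R3=12+20=32
R2=208+4=212
R7=6+2=8
CMP R7, 14  (cmp 8,14)
JNZ top: taken
R3=M[212]=16
R3=16+20=36
R2=212+4=216
R7=8+2=10
CMP R7, 14  (cmp 10,14)
JNZ top: taken
R3=M[216]=19
R3=19+20=39
R2=216+4=220
R7=10+2=12
CMP R7, 14  (cmp 12,14)
JNZ top: taken
R3=M[220]=11
R3=11+20=31
R2=220+4=224
R7=12+2=14
CMP R7, 14  (cmp 14,14)
JNZ top: not taken
halt.

31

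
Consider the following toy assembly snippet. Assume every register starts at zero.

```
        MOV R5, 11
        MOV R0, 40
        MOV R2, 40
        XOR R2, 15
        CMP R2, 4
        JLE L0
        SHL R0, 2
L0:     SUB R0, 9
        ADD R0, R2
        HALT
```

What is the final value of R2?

39

after MOV R5, 11: R5=11
after MOV R0, 40: R0=40
after MOV R2, 40: R2=40
after XOR R2, 15: R2=40^15=39
CMP R2, 4  (cmp 39,4)
JLE L0: not taken
after SHL R0, 2: R0=40<<2=160
after SUB R0, 9: R0=160-9=151
after ADD R0, R2: R0=151+39=190
halt.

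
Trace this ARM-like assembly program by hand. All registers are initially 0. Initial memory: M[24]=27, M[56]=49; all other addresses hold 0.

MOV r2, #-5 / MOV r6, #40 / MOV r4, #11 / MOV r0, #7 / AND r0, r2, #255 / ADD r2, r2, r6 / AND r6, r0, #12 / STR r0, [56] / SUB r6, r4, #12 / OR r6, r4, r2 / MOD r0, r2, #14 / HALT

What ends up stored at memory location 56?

251

MOV r2, #-5 → r2=-5
MOV r6, #40 → r6=40
MOV r4, #11 → r4=11
MOV r0, #7 → r0=7
AND r0, r2, #255 → r0=(-5)&255=251
ADD r2, r2, r6 → r2=(-5)+40=35
AND r6, r0, #12 → r6=251&12=8
STR r0, [56] → M[56]=251
SUB r6, r4, #12 → r6=11-12=-1
OR r6, r4, r2 → r6=11|35=43
MOD r0, r2, #14 → r0=35%14=7
halt.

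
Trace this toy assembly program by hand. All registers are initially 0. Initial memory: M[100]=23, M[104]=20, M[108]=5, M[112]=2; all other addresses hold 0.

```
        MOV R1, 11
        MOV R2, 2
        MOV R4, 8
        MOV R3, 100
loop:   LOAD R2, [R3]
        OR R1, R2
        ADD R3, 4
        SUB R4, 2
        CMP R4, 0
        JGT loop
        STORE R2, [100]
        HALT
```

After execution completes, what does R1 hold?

31

MOV R1, 11 → R1=11
MOV R2, 2 → R2=2
MOV R4, 8 → R4=8
MOV R3, 100 → R3=100
LOAD R2, [R3] → R2=M[100]=23
OR R1, R2 → R1=11|23=31
ADD R3, 4 → R3=100+4=104
SUB R4, 2 → R4=8-2=6
CMP R4, 0  (cmp 6,0)
JGT loop: taken
LOAD R2, [R3] → R2=M[104]=20
OR R1, R2 → R1=31|20=31
ADD R3, 4 → R3=104+4=108
SUB R4, 2 → R4=6-2=4
CMP R4, 0  (cmp 4,0)
JGT loop: taken
LOAD R2, [R3] → R2=M[108]=5
OR R1, R2 → R1=31|5=31
ADD R3, 4 → R3=108+4=112
SUB R4, 2 → R4=4-2=2
CMP R4, 0  (cmp 2,0)
JGT loop: taken
LOAD R2, [R3] → R2=M[112]=2
OR R1, R2 → R1=31|2=31
ADD R3, 4 → R3=112+4=116
SUB R4, 2 → R4=2-2=0
CMP R4, 0  (cmp 0,0)
JGT loop: not taken
STORE R2, [100] → M[100]=2
halt.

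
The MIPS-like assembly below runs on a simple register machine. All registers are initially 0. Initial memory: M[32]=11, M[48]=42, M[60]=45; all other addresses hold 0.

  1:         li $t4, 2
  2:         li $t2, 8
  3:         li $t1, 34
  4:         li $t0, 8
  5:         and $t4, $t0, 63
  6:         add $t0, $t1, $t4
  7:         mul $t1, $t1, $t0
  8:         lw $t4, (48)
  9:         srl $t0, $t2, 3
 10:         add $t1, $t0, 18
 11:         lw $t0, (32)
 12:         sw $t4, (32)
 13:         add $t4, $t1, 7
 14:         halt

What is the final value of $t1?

$t4=2
$t2=8
$t1=34
$t0=8
$t4=8&63=8
$t0=34+8=42
$t1=34*42=1428
$t4=M[48]=42
$t0=8>>3=1
$t1=1+18=19
$t0=M[32]=11
sw $t4, (32) → M[32]=42
$t4=19+7=26
halt.

19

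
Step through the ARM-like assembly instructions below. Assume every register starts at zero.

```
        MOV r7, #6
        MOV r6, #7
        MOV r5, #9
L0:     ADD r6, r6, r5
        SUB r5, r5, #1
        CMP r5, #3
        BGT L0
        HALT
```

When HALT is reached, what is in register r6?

after MOV r7, #6: r7=6
after MOV r6, #7: r6=7
after MOV r5, #9: r5=9
after ADD r6, r6, r5: r6=7+9=16
after SUB r5, r5, #1: r5=9-1=8
CMP r5, #3  (cmp 8,3)
BGT L0: taken
after ADD r6, r6, r5: r6=16+8=24
after SUB r5, r5, #1: r5=8-1=7
CMP r5, #3  (cmp 7,3)
BGT L0: taken
after ADD r6, r6, r5: r6=24+7=31
after SUB r5, r5, #1: r5=7-1=6
CMP r5, #3  (cmp 6,3)
BGT L0: taken
after ADD r6, r6, r5: r6=31+6=37
after SUB r5, r5, #1: r5=6-1=5
CMP r5, #3  (cmp 5,3)
BGT L0: taken
after ADD r6, r6, r5: r6=37+5=42
after SUB r5, r5, #1: r5=5-1=4
CMP r5, #3  (cmp 4,3)
BGT L0: taken
after ADD r6, r6, r5: r6=42+4=46
after SUB r5, r5, #1: r5=4-1=3
CMP r5, #3  (cmp 3,3)
BGT L0: not taken
halt.

46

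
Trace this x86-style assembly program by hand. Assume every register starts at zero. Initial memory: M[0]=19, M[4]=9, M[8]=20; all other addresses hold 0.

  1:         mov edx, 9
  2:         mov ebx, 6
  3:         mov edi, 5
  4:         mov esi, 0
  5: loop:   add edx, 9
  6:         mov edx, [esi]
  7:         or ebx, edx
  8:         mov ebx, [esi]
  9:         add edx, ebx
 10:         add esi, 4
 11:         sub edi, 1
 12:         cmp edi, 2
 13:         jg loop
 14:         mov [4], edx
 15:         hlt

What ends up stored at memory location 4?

after mov edx, 9: edx=9
after mov ebx, 6: ebx=6
after mov edi, 5: edi=5
after mov esi, 0: esi=0
after add edx, 9: edx=9+9=18
after mov edx, [esi]: edx=M[0]=19
after or ebx, edx: ebx=6|19=23
after mov ebx, [esi]: ebx=M[0]=19
after add edx, ebx: edx=19+19=38
after add esi, 4: esi=0+4=4
after sub edi, 1: edi=5-1=4
cmp edi, 2  (cmp 4,2)
jg loop: taken
after add edx, 9: edx=38+9=47
after mov edx, [esi]: edx=M[4]=9
after or ebx, edx: ebx=19|9=27
after mov ebx, [esi]: ebx=M[4]=9
after add edx, ebx: edx=9+9=18
after add esi, 4: esi=4+4=8
after sub edi, 1: edi=4-1=3
cmp edi, 2  (cmp 3,2)
jg loop: taken
after add edx, 9: edx=18+9=27
after mov edx, [esi]: edx=M[8]=20
after or ebx, edx: ebx=9|20=29
after mov ebx, [esi]: ebx=M[8]=20
after add edx, ebx: edx=20+20=40
after add esi, 4: esi=8+4=12
after sub edi, 1: edi=3-1=2
cmp edi, 2  (cmp 2,2)
jg loop: not taken
mov [4], edx → M[4]=40
halt.

40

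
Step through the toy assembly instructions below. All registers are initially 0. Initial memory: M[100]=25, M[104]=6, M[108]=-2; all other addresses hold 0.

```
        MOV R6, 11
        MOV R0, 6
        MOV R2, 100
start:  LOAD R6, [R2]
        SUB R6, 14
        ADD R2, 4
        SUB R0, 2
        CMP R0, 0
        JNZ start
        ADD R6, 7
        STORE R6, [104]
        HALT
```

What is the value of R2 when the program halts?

112

after MOV R6, 11: R6=11
after MOV R0, 6: R0=6
after MOV R2, 100: R2=100
after LOAD R6, [R2]: R6=M[100]=25
after SUB R6, 14: R6=25-14=11
after ADD R2, 4: R2=100+4=104
after SUB R0, 2: R0=6-2=4
CMP R0, 0  (cmp 4,0)
JNZ start: taken
after LOAD R6, [R2]: R6=M[104]=6
after SUB R6, 14: R6=6-14=-8
after ADD R2, 4: R2=104+4=108
after SUB R0, 2: R0=4-2=2
CMP R0, 0  (cmp 2,0)
JNZ start: taken
after LOAD R6, [R2]: R6=M[108]=-2
after SUB R6, 14: R6=(-2)-14=-16
after ADD R2, 4: R2=108+4=112
after SUB R0, 2: R0=2-2=0
CMP R0, 0  (cmp 0,0)
JNZ start: not taken
after ADD R6, 7: R6=(-16)+7=-9
STORE R6, [104] → M[104]=-9
halt.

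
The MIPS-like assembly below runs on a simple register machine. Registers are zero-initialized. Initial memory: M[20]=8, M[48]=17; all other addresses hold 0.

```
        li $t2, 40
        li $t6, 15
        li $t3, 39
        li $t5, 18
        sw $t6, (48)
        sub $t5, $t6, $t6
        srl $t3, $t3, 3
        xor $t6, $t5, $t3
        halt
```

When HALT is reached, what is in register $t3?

after li $t2, 40: $t2=40
after li $t6, 15: $t6=15
after li $t3, 39: $t3=39
after li $t5, 18: $t5=18
sw $t6, (48) → M[48]=15
after sub $t5, $t6, $t6: $t5=15-15=0
after srl $t3, $t3, 3: $t3=39>>3=4
after xor $t6, $t5, $t3: $t6=0^4=4
halt.

4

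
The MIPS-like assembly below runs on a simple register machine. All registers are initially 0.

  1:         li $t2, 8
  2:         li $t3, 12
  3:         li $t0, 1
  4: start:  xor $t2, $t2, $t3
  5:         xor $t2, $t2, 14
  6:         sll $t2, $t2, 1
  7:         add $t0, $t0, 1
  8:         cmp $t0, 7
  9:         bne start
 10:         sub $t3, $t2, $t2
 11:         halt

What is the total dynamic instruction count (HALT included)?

$t2=8
$t3=12
$t0=1
$t2=8^12=4
$t2=4^14=10
$t2=10<<1=20
$t0=1+1=2
cmp $t0, 7  (cmp 2,7)
bne start: taken
$t2=20^12=24
$t2=24^14=22
$t2=22<<1=44
$t0=2+1=3
cmp $t0, 7  (cmp 3,7)
bne start: taken
$t2=44^12=32
$t2=32^14=46
$t2=46<<1=92
$t0=3+1=4
cmp $t0, 7  (cmp 4,7)
bne start: taken
$t2=92^12=80
$t2=80^14=94
$t2=94<<1=188
$t0=4+1=5
cmp $t0, 7  (cmp 5,7)
bne start: taken
$t2=188^12=176
$t2=176^14=190
$t2=190<<1=380
$t0=5+1=6
cmp $t0, 7  (cmp 6,7)
bne start: taken
$t2=380^12=368
$t2=368^14=382
$t2=382<<1=764
$t0=6+1=7
cmp $t0, 7  (cmp 7,7)
bne start: not taken
$t3=764-764=0
halt.
Total executed instructions: 41.

41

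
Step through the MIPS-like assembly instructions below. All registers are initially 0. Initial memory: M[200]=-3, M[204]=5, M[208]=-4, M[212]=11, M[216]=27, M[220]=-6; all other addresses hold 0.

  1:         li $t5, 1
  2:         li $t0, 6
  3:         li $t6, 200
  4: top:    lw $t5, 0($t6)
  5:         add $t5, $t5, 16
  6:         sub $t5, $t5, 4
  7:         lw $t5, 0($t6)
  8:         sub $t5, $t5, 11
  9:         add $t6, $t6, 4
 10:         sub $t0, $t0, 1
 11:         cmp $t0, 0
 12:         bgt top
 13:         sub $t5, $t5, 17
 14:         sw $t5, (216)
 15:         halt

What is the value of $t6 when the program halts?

224

li $t5, 1 → $t5=1
li $t0, 6 → $t0=6
li $t6, 200 → $t6=200
lw $t5, 0($t6) → $t5=M[200]=-3
add $t5, $t5, 16 → $t5=(-3)+16=13
sub $t5, $t5, 4 → $t5=13-4=9
lw $t5, 0($t6) → $t5=M[200]=-3
sub $t5, $t5, 11 → $t5=(-3)-11=-14
add $t6, $t6, 4 → $t6=200+4=204
sub $t0, $t0, 1 → $t0=6-1=5
cmp $t0, 0  (cmp 5,0)
bgt top: taken
lw $t5, 0($t6) → $t5=M[204]=5
add $t5, $t5, 16 → $t5=5+16=21
sub $t5, $t5, 4 → $t5=21-4=17
lw $t5, 0($t6) → $t5=M[204]=5
sub $t5, $t5, 11 → $t5=5-11=-6
add $t6, $t6, 4 → $t6=204+4=208
sub $t0, $t0, 1 → $t0=5-1=4
cmp $t0, 0  (cmp 4,0)
bgt top: taken
lw $t5, 0($t6) → $t5=M[208]=-4
add $t5, $t5, 16 → $t5=(-4)+16=12
sub $t5, $t5, 4 → $t5=12-4=8
lw $t5, 0($t6) → $t5=M[208]=-4
sub $t5, $t5, 11 → $t5=(-4)-11=-15
add $t6, $t6, 4 → $t6=208+4=212
sub $t0, $t0, 1 → $t0=4-1=3
cmp $t0, 0  (cmp 3,0)
bgt top: taken
lw $t5, 0($t6) → $t5=M[212]=11
add $t5, $t5, 16 → $t5=11+16=27
sub $t5, $t5, 4 → $t5=27-4=23
lw $t5, 0($t6) → $t5=M[212]=11
sub $t5, $t5, 11 → $t5=11-11=0
add $t6, $t6, 4 → $t6=212+4=216
sub $t0, $t0, 1 → $t0=3-1=2
cmp $t0, 0  (cmp 2,0)
bgt top: taken
lw $t5, 0($t6) → $t5=M[216]=27
add $t5, $t5, 16 → $t5=27+16=43
sub $t5, $t5, 4 → $t5=43-4=39
lw $t5, 0($t6) → $t5=M[216]=27
sub $t5, $t5, 11 → $t5=27-11=16
add $t6, $t6, 4 → $t6=216+4=220
sub $t0, $t0, 1 → $t0=2-1=1
cmp $t0, 0  (cmp 1,0)
bgt top: taken
lw $t5, 0($t6) → $t5=M[220]=-6
add $t5, $t5, 16 → $t5=(-6)+16=10
sub $t5, $t5, 4 → $t5=10-4=6
lw $t5, 0($t6) → $t5=M[220]=-6
sub $t5, $t5, 11 → $t5=(-6)-11=-17
add $t6, $t6, 4 → $t6=220+4=224
sub $t0, $t0, 1 → $t0=1-1=0
cmp $t0, 0  (cmp 0,0)
bgt top: not taken
sub $t5, $t5, 17 → $t5=(-17)-17=-34
sw $t5, (216) → M[216]=-34
halt.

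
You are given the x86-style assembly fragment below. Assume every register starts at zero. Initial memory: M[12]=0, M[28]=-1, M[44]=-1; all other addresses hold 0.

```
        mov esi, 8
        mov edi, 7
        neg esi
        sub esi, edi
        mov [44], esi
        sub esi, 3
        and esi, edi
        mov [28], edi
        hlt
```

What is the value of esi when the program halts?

esi=8
edi=7
esi=-(8)=-8
esi=(-8)-7=-15
mov [44], esi → M[44]=-15
esi=(-15)-3=-18
esi=(-18)&7=6
mov [28], edi → M[28]=7
halt.

6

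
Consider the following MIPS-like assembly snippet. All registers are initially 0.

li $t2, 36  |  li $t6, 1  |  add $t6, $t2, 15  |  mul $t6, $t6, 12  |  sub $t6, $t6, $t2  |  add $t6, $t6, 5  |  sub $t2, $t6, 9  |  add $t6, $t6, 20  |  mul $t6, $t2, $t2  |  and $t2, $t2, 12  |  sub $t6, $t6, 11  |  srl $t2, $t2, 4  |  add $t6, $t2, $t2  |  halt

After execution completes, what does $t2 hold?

after li $t2, 36: $t2=36
after li $t6, 1: $t6=1
after add $t6, $t2, 15: $t6=36+15=51
after mul $t6, $t6, 12: $t6=51*12=612
after sub $t6, $t6, $t2: $t6=612-36=576
after add $t6, $t6, 5: $t6=576+5=581
after sub $t2, $t6, 9: $t2=581-9=572
after add $t6, $t6, 20: $t6=581+20=601
after mul $t6, $t2, $t2: $t6=572*572=327184
after and $t2, $t2, 12: $t2=572&12=12
after sub $t6, $t6, 11: $t6=327184-11=327173
after srl $t2, $t2, 4: $t2=12>>4=0
after add $t6, $t2, $t2: $t6=0+0=0
halt.

0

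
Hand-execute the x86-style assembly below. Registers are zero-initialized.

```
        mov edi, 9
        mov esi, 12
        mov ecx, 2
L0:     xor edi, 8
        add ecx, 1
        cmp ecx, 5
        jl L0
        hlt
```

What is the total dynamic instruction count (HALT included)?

mov edi, 9 → edi=9
mov esi, 12 → esi=12
mov ecx, 2 → ecx=2
xor edi, 8 → edi=9^8=1
add ecx, 1 → ecx=2+1=3
cmp ecx, 5  (cmp 3,5)
jl L0: taken
xor edi, 8 → edi=1^8=9
add ecx, 1 → ecx=3+1=4
cmp ecx, 5  (cmp 4,5)
jl L0: taken
xor edi, 8 → edi=9^8=1
add ecx, 1 → ecx=4+1=5
cmp ecx, 5  (cmp 5,5)
jl L0: not taken
halt.
Total executed instructions: 16.

16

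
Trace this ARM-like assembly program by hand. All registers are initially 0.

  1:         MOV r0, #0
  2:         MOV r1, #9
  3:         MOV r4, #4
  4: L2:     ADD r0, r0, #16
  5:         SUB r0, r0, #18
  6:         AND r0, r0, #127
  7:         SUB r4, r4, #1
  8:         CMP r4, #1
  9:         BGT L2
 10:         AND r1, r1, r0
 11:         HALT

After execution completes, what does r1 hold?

after MOV r0, #0: r0=0
after MOV r1, #9: r1=9
after MOV r4, #4: r4=4
after ADD r0, r0, #16: r0=0+16=16
after SUB r0, r0, #18: r0=16-18=-2
after AND r0, r0, #127: r0=(-2)&127=126
after SUB r4, r4, #1: r4=4-1=3
CMP r4, #1  (cmp 3,1)
BGT L2: taken
after ADD r0, r0, #16: r0=126+16=142
after SUB r0, r0, #18: r0=142-18=124
after AND r0, r0, #127: r0=124&127=124
after SUB r4, r4, #1: r4=3-1=2
CMP r4, #1  (cmp 2,1)
BGT L2: taken
after ADD r0, r0, #16: r0=124+16=140
after SUB r0, r0, #18: r0=140-18=122
after AND r0, r0, #127: r0=122&127=122
after SUB r4, r4, #1: r4=2-1=1
CMP r4, #1  (cmp 1,1)
BGT L2: not taken
after AND r1, r1, r0: r1=9&122=8
halt.

8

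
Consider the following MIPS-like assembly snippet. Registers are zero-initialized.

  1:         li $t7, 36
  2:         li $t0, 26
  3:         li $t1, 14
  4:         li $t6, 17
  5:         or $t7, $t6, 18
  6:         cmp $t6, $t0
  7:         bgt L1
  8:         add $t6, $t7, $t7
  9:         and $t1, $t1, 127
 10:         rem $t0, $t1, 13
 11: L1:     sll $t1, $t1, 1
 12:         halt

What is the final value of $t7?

li $t7, 36 → $t7=36
li $t0, 26 → $t0=26
li $t1, 14 → $t1=14
li $t6, 17 → $t6=17
or $t7, $t6, 18 → $t7=17|18=19
cmp $t6, $t0  (cmp 17,26)
bgt L1: not taken
add $t6, $t7, $t7 → $t6=19+19=38
and $t1, $t1, 127 → $t1=14&127=14
rem $t0, $t1, 13 → $t0=14%13=1
sll $t1, $t1, 1 → $t1=14<<1=28
halt.

19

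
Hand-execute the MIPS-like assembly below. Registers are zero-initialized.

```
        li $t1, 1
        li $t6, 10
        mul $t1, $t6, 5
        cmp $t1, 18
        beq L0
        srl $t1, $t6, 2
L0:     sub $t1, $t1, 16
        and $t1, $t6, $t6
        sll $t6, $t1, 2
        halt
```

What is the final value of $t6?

li $t1, 1 → $t1=1
li $t6, 10 → $t6=10
mul $t1, $t6, 5 → $t1=10*5=50
cmp $t1, 18  (cmp 50,18)
beq L0: not taken
srl $t1, $t6, 2 → $t1=10>>2=2
sub $t1, $t1, 16 → $t1=2-16=-14
and $t1, $t6, $t6 → $t1=10&10=10
sll $t6, $t1, 2 → $t6=10<<2=40
halt.

40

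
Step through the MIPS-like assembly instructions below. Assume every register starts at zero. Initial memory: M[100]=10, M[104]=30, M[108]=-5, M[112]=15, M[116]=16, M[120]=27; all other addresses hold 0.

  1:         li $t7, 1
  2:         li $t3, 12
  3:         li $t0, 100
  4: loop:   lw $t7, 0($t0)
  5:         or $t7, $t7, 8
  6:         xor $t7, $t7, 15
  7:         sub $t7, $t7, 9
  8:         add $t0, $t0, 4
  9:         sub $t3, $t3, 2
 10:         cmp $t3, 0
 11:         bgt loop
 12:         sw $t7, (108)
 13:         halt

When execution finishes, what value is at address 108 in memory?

11

after li $t7, 1: $t7=1
after li $t3, 12: $t3=12
after li $t0, 100: $t0=100
after lw $t7, 0($t0): $t7=M[100]=10
after or $t7, $t7, 8: $t7=10|8=10
after xor $t7, $t7, 15: $t7=10^15=5
after sub $t7, $t7, 9: $t7=5-9=-4
after add $t0, $t0, 4: $t0=100+4=104
after sub $t3, $t3, 2: $t3=12-2=10
cmp $t3, 0  (cmp 10,0)
bgt loop: taken
after lw $t7, 0($t0): $t7=M[104]=30
after or $t7, $t7, 8: $t7=30|8=30
after xor $t7, $t7, 15: $t7=30^15=17
after sub $t7, $t7, 9: $t7=17-9=8
after add $t0, $t0, 4: $t0=104+4=108
after sub $t3, $t3, 2: $t3=10-2=8
cmp $t3, 0  (cmp 8,0)
bgt loop: taken
after lw $t7, 0($t0): $t7=M[108]=-5
after or $t7, $t7, 8: $t7=(-5)|8=-5
after xor $t7, $t7, 15: $t7=(-5)^15=-12
after sub $t7, $t7, 9: $t7=(-12)-9=-21
after add $t0, $t0, 4: $t0=108+4=112
after sub $t3, $t3, 2: $t3=8-2=6
cmp $t3, 0  (cmp 6,0)
bgt loop: taken
after lw $t7, 0($t0): $t7=M[112]=15
after or $t7, $t7, 8: $t7=15|8=15
after xor $t7, $t7, 15: $t7=15^15=0
after sub $t7, $t7, 9: $t7=0-9=-9
after add $t0, $t0, 4: $t0=112+4=116
after sub $t3, $t3, 2: $t3=6-2=4
cmp $t3, 0  (cmp 4,0)
bgt loop: taken
after lw $t7, 0($t0): $t7=M[116]=16
after or $t7, $t7, 8: $t7=16|8=24
after xor $t7, $t7, 15: $t7=24^15=23
after sub $t7, $t7, 9: $t7=23-9=14
after add $t0, $t0, 4: $t0=116+4=120
after sub $t3, $t3, 2: $t3=4-2=2
cmp $t3, 0  (cmp 2,0)
bgt loop: taken
after lw $t7, 0($t0): $t7=M[120]=27
after or $t7, $t7, 8: $t7=27|8=27
after xor $t7, $t7, 15: $t7=27^15=20
after sub $t7, $t7, 9: $t7=20-9=11
after add $t0, $t0, 4: $t0=120+4=124
after sub $t3, $t3, 2: $t3=2-2=0
cmp $t3, 0  (cmp 0,0)
bgt loop: not taken
sw $t7, (108) → M[108]=11
halt.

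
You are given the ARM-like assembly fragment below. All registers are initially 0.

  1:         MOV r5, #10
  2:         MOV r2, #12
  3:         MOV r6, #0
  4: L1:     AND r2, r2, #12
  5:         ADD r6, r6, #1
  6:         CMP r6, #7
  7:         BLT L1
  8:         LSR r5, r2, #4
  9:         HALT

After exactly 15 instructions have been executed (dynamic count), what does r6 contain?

3

r5=10
r2=12
r6=0
r2=12&12=12
r6=0+1=1
CMP r6, #7  (cmp 1,7)
BLT L1: taken
r2=12&12=12
r6=1+1=2
CMP r6, #7  (cmp 2,7)
BLT L1: taken
r2=12&12=12
r6=2+1=3
CMP r6, #7  (cmp 3,7)
BLT L1: taken
After step 15: r6 = 3.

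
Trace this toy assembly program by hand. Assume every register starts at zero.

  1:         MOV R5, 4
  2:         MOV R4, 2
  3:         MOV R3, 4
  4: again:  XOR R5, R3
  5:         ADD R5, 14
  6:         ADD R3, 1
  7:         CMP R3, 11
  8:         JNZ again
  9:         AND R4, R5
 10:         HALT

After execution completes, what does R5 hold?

93

MOV R5, 4 → R5=4
MOV R4, 2 → R4=2
MOV R3, 4 → R3=4
XOR R5, R3 → R5=4^4=0
ADD R5, 14 → R5=0+14=14
ADD R3, 1 → R3=4+1=5
CMP R3, 11  (cmp 5,11)
JNZ again: taken
XOR R5, R3 → R5=14^5=11
ADD R5, 14 → R5=11+14=25
ADD R3, 1 → R3=5+1=6
CMP R3, 11  (cmp 6,11)
JNZ again: taken
XOR R5, R3 → R5=25^6=31
ADD R5, 14 → R5=31+14=45
ADD R3, 1 → R3=6+1=7
CMP R3, 11  (cmp 7,11)
JNZ again: taken
XOR R5, R3 → R5=45^7=42
ADD R5, 14 → R5=42+14=56
ADD R3, 1 → R3=7+1=8
CMP R3, 11  (cmp 8,11)
JNZ again: taken
XOR R5, R3 → R5=56^8=48
ADD R5, 14 → R5=48+14=62
ADD R3, 1 → R3=8+1=9
CMP R3, 11  (cmp 9,11)
JNZ again: taken
XOR R5, R3 → R5=62^9=55
ADD R5, 14 → R5=55+14=69
ADD R3, 1 → R3=9+1=10
CMP R3, 11  (cmp 10,11)
JNZ again: taken
XOR R5, R3 → R5=69^10=79
ADD R5, 14 → R5=79+14=93
ADD R3, 1 → R3=10+1=11
CMP R3, 11  (cmp 11,11)
JNZ again: not taken
AND R4, R5 → R4=2&93=0
halt.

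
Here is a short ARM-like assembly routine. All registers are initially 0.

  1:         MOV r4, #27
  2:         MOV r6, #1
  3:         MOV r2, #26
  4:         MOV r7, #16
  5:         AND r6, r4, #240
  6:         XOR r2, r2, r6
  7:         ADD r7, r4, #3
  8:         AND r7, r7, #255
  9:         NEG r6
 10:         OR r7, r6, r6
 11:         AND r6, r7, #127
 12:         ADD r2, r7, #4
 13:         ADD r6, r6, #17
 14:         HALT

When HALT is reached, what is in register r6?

r4=27
r6=1
r2=26
r7=16
r6=27&240=16
r2=26^16=10
r7=27+3=30
r7=30&255=30
r6=-(16)=-16
r7=(-16)|(-16)=-16
r6=(-16)&127=112
r2=(-16)+4=-12
r6=112+17=129
halt.

129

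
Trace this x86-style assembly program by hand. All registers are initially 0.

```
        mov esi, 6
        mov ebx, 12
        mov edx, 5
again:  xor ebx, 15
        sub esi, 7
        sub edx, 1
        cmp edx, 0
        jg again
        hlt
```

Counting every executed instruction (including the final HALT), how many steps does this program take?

mov esi, 6 → esi=6
mov ebx, 12 → ebx=12
mov edx, 5 → edx=5
xor ebx, 15 → ebx=12^15=3
sub esi, 7 → esi=6-7=-1
sub edx, 1 → edx=5-1=4
cmp edx, 0  (cmp 4,0)
jg again: taken
xor ebx, 15 → ebx=3^15=12
sub esi, 7 → esi=(-1)-7=-8
sub edx, 1 → edx=4-1=3
cmp edx, 0  (cmp 3,0)
jg again: taken
xor ebx, 15 → ebx=12^15=3
sub esi, 7 → esi=(-8)-7=-15
sub edx, 1 → edx=3-1=2
cmp edx, 0  (cmp 2,0)
jg again: taken
xor ebx, 15 → ebx=3^15=12
sub esi, 7 → esi=(-15)-7=-22
sub edx, 1 → edx=2-1=1
cmp edx, 0  (cmp 1,0)
jg again: taken
xor ebx, 15 → ebx=12^15=3
sub esi, 7 → esi=(-22)-7=-29
sub edx, 1 → edx=1-1=0
cmp edx, 0  (cmp 0,0)
jg again: not taken
halt.
Total executed instructions: 29.

29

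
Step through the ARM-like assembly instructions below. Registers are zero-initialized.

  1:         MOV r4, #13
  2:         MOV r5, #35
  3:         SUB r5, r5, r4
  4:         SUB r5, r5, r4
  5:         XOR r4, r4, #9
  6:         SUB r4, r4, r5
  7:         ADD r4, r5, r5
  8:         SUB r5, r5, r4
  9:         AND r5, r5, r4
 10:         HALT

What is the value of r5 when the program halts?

18

r4=13
r5=35
r5=35-13=22
r5=22-13=9
r4=13^9=4
r4=4-9=-5
r4=9+9=18
r5=9-18=-9
r5=(-9)&18=18
halt.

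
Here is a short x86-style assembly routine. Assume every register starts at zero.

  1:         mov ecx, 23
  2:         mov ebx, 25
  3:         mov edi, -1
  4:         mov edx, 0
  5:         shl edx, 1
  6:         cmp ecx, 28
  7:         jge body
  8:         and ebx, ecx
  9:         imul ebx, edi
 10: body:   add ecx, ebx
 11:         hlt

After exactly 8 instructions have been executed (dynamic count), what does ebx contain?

17

ecx=23
ebx=25
edi=-1
edx=0
edx=0<<1=0
cmp ecx, 28  (cmp 23,28)
jge body: not taken
ebx=25&23=17
After step 8: ebx = 17.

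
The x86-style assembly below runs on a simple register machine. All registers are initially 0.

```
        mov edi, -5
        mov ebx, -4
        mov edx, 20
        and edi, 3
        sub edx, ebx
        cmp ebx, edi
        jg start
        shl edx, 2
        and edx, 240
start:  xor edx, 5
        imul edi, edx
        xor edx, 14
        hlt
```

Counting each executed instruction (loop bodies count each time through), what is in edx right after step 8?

after mov edi, -5: edi=-5
after mov ebx, -4: ebx=-4
after mov edx, 20: edx=20
after and edi, 3: edi=(-5)&3=3
after sub edx, ebx: edx=20-(-4)=24
cmp ebx, edi  (cmp -4,3)
jg start: not taken
after shl edx, 2: edx=24<<2=96
After step 8: edx = 96.

96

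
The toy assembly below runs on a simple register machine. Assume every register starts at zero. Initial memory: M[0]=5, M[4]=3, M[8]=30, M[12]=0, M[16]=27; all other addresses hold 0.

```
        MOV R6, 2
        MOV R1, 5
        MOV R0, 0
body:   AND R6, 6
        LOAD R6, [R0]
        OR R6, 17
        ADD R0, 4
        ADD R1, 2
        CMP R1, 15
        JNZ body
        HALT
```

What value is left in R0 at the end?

R6=2
R1=5
R0=0
R6=2&6=2
R6=M[0]=5
R6=5|17=21
R0=0+4=4
R1=5+2=7
CMP R1, 15  (cmp 7,15)
JNZ body: taken
R6=21&6=4
R6=M[4]=3
R6=3|17=19
R0=4+4=8
R1=7+2=9
CMP R1, 15  (cmp 9,15)
JNZ body: taken
R6=19&6=2
R6=M[8]=30
R6=30|17=31
R0=8+4=12
R1=9+2=11
CMP R1, 15  (cmp 11,15)
JNZ body: taken
R6=31&6=6
R6=M[12]=0
R6=0|17=17
R0=12+4=16
R1=11+2=13
CMP R1, 15  (cmp 13,15)
JNZ body: taken
R6=17&6=0
R6=M[16]=27
R6=27|17=27
R0=16+4=20
R1=13+2=15
CMP R1, 15  (cmp 15,15)
JNZ body: not taken
halt.

20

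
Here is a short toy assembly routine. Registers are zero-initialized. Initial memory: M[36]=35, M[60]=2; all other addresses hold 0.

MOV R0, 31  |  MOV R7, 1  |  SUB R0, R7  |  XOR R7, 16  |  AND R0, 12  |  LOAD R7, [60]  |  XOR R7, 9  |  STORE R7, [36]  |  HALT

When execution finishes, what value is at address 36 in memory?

R0=31
R7=1
R0=31-1=30
R7=1^16=17
R0=30&12=12
R7=M[60]=2
R7=2^9=11
STORE R7, [36] → M[36]=11
halt.

11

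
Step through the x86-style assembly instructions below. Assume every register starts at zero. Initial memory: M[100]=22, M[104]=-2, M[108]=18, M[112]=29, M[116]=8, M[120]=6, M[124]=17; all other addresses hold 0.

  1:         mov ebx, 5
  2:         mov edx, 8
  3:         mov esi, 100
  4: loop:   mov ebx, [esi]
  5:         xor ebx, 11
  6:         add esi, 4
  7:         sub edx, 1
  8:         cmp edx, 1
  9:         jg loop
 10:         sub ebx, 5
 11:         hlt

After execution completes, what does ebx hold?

after mov ebx, 5: ebx=5
after mov edx, 8: edx=8
after mov esi, 100: esi=100
after mov ebx, [esi]: ebx=M[100]=22
after xor ebx, 11: ebx=22^11=29
after add esi, 4: esi=100+4=104
after sub edx, 1: edx=8-1=7
cmp edx, 1  (cmp 7,1)
jg loop: taken
after mov ebx, [esi]: ebx=M[104]=-2
after xor ebx, 11: ebx=(-2)^11=-11
after add esi, 4: esi=104+4=108
after sub edx, 1: edx=7-1=6
cmp edx, 1  (cmp 6,1)
jg loop: taken
after mov ebx, [esi]: ebx=M[108]=18
after xor ebx, 11: ebx=18^11=25
after add esi, 4: esi=108+4=112
after sub edx, 1: edx=6-1=5
cmp edx, 1  (cmp 5,1)
jg loop: taken
after mov ebx, [esi]: ebx=M[112]=29
after xor ebx, 11: ebx=29^11=22
after add esi, 4: esi=112+4=116
after sub edx, 1: edx=5-1=4
cmp edx, 1  (cmp 4,1)
jg loop: taken
after mov ebx, [esi]: ebx=M[116]=8
after xor ebx, 11: ebx=8^11=3
after add esi, 4: esi=116+4=120
after sub edx, 1: edx=4-1=3
cmp edx, 1  (cmp 3,1)
jg loop: taken
after mov ebx, [esi]: ebx=M[120]=6
after xor ebx, 11: ebx=6^11=13
after add esi, 4: esi=120+4=124
after sub edx, 1: edx=3-1=2
cmp edx, 1  (cmp 2,1)
jg loop: taken
after mov ebx, [esi]: ebx=M[124]=17
after xor ebx, 11: ebx=17^11=26
after add esi, 4: esi=124+4=128
after sub edx, 1: edx=2-1=1
cmp edx, 1  (cmp 1,1)
jg loop: not taken
after sub ebx, 5: ebx=26-5=21
halt.

21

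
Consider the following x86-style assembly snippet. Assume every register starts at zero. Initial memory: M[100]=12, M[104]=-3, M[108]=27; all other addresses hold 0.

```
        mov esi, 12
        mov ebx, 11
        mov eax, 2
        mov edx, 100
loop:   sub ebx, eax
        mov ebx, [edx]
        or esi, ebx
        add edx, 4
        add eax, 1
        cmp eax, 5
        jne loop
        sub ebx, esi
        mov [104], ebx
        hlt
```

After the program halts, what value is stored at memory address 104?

28

mov esi, 12 → esi=12
mov ebx, 11 → ebx=11
mov eax, 2 → eax=2
mov edx, 100 → edx=100
sub ebx, eax → ebx=11-2=9
mov ebx, [edx] → ebx=M[100]=12
or esi, ebx → esi=12|12=12
add edx, 4 → edx=100+4=104
add eax, 1 → eax=2+1=3
cmp eax, 5  (cmp 3,5)
jne loop: taken
sub ebx, eax → ebx=12-3=9
mov ebx, [edx] → ebx=M[104]=-3
or esi, ebx → esi=12|(-3)=-3
add edx, 4 → edx=104+4=108
add eax, 1 → eax=3+1=4
cmp eax, 5  (cmp 4,5)
jne loop: taken
sub ebx, eax → ebx=(-3)-4=-7
mov ebx, [edx] → ebx=M[108]=27
or esi, ebx → esi=(-3)|27=-1
add edx, 4 → edx=108+4=112
add eax, 1 → eax=4+1=5
cmp eax, 5  (cmp 5,5)
jne loop: not taken
sub ebx, esi → ebx=27-(-1)=28
mov [104], ebx → M[104]=28
halt.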